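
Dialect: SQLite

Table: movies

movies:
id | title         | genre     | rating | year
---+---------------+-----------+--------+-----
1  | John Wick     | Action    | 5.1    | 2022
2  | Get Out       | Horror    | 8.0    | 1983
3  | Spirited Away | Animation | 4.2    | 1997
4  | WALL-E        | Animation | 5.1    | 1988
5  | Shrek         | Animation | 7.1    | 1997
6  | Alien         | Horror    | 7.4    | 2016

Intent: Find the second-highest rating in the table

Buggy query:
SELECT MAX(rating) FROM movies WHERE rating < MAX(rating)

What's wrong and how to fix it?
Bug: MAX(rating) on the right of the comparison is an aggregate-in-WHERE error

Fix: Compute the overall MAX in a subquery, then take MAX of rows below it

Corrected query:
SELECT MAX(rating) FROM movies WHERE rating < (SELECT MAX(rating) FROM movies)

Result:
MAX(rating)
-----------
7.4        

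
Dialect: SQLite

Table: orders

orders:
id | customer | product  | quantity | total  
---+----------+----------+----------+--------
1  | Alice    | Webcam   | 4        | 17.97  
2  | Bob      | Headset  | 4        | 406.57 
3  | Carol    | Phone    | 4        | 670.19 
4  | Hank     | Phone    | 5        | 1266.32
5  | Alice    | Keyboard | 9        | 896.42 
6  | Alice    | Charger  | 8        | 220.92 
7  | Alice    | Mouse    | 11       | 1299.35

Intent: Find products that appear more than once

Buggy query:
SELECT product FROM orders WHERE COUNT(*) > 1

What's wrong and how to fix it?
Bug: COUNT(*) is an aggregate and cannot be used in WHERE

Fix: GROUP BY product, then filter groups with HAVING COUNT(*) > 1

Corrected query:
SELECT product FROM orders GROUP BY product HAVING COUNT(*) > 1

Result:
product
-------
Phone  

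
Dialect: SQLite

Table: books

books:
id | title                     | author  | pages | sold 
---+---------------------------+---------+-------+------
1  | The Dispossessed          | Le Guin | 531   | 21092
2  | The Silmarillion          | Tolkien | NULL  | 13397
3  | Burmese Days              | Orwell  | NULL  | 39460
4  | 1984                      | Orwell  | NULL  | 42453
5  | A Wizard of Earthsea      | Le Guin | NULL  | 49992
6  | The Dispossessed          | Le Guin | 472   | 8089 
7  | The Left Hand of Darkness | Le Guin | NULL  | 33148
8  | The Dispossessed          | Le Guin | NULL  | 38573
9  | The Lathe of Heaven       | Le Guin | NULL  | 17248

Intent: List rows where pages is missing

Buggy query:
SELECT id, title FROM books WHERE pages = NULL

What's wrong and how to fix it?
Bug: '= NULL' is always unknown in SQL three-valued logic, so no rows match

Fix: Use IS NULL to test for NULL

Corrected query:
SELECT id, title FROM books WHERE pages IS NULL

Result:
id | title                    
---+--------------------------
2  | The Silmarillion         
3  | Burmese Days             
4  | 1984                     
5  | A Wizard of Earthsea     
7  | The Left Hand of Darkness
8  | The Dispossessed         
9  | The Lathe of Heaven      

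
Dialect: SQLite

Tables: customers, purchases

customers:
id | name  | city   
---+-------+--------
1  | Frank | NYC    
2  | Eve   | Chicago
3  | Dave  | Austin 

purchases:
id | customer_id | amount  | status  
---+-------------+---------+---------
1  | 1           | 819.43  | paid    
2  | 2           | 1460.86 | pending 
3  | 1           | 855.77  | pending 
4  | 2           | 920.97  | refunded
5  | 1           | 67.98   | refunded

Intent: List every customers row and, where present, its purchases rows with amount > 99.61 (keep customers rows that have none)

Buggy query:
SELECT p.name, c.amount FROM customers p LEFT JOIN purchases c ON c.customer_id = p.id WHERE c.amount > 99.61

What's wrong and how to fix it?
Bug: Filtering c.amount in WHERE discards the NULL rows produced by LEFT JOIN, turning it into an inner join

Fix: Move the right-table condition into the ON clause so unmatched parents are kept

Corrected query:
SELECT p.name, c.amount FROM customers p LEFT JOIN purchases c ON c.customer_id = p.id AND c.amount > 99.61

Result:
name  | amount 
------+--------
Frank | 819.43 
Frank | 855.77 
Eve   | 920.97 
Eve   | 1460.86
Dave  | NULL   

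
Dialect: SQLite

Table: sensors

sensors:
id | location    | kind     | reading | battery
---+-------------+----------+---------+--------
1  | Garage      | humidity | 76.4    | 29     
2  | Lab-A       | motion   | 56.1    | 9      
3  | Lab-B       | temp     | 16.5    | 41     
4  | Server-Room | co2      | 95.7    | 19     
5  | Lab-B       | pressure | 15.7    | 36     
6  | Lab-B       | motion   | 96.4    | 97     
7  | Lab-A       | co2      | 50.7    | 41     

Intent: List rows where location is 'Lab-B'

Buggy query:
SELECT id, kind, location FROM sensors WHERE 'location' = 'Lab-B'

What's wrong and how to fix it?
Bug: 'location' in single quotes is a string literal, not the column; the comparison is literal-vs-literal and never true

Fix: Reference the column as location without single quotes

Corrected query:
SELECT id, kind, location FROM sensors WHERE location = 'Lab-B'

Result:
id | kind     | location
---+----------+---------
3  | temp     | Lab-B   
5  | pressure | Lab-B   
6  | motion   | Lab-B   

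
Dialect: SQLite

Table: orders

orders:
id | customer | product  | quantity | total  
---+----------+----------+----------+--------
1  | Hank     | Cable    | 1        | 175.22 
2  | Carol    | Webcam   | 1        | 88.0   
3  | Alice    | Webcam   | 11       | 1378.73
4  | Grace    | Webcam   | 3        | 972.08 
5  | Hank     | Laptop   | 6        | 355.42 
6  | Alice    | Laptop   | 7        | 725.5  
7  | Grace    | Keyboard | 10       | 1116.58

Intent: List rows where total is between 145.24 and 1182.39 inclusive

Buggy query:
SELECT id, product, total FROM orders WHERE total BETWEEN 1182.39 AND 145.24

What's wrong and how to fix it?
Bug: The bounds are reversed; BETWEEN a AND b requires a <= b to match anything

Fix: Write BETWEEN 145.24 AND 1182.39

Corrected query:
SELECT id, product, total FROM orders WHERE total BETWEEN 145.24 AND 1182.39

Result:
id | product  | total  
---+----------+--------
1  | Cable    | 175.22 
4  | Webcam   | 972.08 
5  | Laptop   | 355.42 
6  | Laptop   | 725.5  
7  | Keyboard | 1116.58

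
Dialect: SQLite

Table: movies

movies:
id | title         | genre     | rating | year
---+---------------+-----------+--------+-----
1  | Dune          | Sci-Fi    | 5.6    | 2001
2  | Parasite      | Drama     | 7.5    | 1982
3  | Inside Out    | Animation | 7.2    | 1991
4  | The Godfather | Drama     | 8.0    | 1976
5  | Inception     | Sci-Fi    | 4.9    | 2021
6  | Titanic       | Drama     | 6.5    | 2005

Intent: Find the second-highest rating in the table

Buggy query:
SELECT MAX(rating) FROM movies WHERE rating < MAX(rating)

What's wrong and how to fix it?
Bug: MAX(rating) on the right of the comparison is an aggregate-in-WHERE error

Fix: Compute the overall MAX in a subquery, then take MAX of rows below it

Corrected query:
SELECT MAX(rating) FROM movies WHERE rating < (SELECT MAX(rating) FROM movies)

Result:
MAX(rating)
-----------
7.5        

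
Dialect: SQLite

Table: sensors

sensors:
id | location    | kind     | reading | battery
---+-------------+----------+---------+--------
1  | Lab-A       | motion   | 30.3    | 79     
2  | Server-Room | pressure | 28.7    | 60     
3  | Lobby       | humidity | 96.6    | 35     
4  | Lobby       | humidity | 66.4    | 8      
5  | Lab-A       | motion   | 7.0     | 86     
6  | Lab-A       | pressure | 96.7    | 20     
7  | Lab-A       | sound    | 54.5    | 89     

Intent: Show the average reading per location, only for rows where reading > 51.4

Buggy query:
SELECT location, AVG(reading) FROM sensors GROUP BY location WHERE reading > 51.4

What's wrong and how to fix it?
Bug: Row-level WHERE must come before GROUP BY in the clause order

Fix: Place WHERE between FROM and GROUP BY

Corrected query:
SELECT location, AVG(reading) FROM sensors WHERE reading > 51.4 GROUP BY location

Result:
location | AVG(reading)
---------+-------------
Lab-A    | 75.6        
Lobby    | 81.5        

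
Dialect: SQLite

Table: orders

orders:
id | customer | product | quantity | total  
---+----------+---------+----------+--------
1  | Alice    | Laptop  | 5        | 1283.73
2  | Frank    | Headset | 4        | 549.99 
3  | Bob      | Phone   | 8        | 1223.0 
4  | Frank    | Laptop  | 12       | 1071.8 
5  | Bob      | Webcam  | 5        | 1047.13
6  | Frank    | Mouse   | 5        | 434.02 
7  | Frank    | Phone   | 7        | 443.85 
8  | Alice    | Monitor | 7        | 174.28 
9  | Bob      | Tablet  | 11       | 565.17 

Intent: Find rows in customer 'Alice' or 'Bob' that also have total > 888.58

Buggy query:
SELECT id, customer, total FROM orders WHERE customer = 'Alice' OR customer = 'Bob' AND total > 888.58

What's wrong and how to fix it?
Bug: AND binds tighter than OR, so this parses as customer = 'Alice' OR (customer = 'Bob' AND total > 888.58)

Fix: Group the OR with parentheses (or use IN), then AND the threshold

Corrected query:
SELECT id, customer, total FROM orders WHERE (customer = 'Alice' OR customer = 'Bob') AND total > 888.58

Result:
id | customer | total  
---+----------+--------
1  | Alice    | 1283.73
3  | Bob      | 1223   
5  | Bob      | 1047.13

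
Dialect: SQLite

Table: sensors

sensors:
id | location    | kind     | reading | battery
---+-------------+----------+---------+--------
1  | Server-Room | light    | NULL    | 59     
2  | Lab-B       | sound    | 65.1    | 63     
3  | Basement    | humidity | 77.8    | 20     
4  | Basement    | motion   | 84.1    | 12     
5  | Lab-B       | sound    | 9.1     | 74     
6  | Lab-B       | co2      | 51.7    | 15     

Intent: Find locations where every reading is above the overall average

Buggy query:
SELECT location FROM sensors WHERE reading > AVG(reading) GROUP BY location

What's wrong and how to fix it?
Bug: WHERE evaluates per row before aggregation, so AVG() is unavailable

Fix: Compute the overall average in a scalar subquery and compare each group's MIN against it in HAVING

Corrected query:
SELECT location FROM sensors GROUP BY location HAVING MIN(reading) > (SELECT AVG(reading) FROM sensors)

Result:
location
--------
Basement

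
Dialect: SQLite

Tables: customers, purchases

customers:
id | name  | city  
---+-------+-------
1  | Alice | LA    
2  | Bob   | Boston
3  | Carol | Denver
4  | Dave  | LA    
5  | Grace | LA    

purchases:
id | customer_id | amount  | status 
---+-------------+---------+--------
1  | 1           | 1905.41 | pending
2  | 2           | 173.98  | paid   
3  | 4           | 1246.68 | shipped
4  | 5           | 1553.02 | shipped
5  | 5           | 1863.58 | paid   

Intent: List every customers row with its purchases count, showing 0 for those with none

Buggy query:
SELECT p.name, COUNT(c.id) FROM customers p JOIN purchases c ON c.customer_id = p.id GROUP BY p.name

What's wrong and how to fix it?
Bug: An inner join excludes parents with zero children

Fix: Use LEFT JOIN so parents without children still appear (COUNT(c.id) gives 0)

Corrected query:
SELECT p.name, COUNT(c.id) FROM customers p LEFT JOIN purchases c ON c.customer_id = p.id GROUP BY p.name

Result:
name  | COUNT(c.id)
------+------------
Alice | 1          
Bob   | 1          
Carol | 0          
Dave  | 1          
Grace | 2          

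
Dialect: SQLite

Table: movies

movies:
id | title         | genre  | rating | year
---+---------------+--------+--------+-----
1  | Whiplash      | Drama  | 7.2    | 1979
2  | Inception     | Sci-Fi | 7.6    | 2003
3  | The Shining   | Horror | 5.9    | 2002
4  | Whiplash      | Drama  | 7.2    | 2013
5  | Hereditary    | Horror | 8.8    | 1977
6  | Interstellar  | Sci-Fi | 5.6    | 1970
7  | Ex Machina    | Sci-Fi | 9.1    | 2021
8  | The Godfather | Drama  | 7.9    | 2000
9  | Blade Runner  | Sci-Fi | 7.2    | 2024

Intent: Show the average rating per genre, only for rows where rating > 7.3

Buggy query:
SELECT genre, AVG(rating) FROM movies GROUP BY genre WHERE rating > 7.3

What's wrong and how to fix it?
Bug: WHERE cannot follow GROUP BY

Fix: Move the WHERE clause before GROUP BY

Corrected query:
SELECT genre, AVG(rating) FROM movies WHERE rating > 7.3 GROUP BY genre

Result:
genre  | AVG(rating)
-------+------------
Drama  | 7.9        
Horror | 8.8        
Sci-Fi | 8.35       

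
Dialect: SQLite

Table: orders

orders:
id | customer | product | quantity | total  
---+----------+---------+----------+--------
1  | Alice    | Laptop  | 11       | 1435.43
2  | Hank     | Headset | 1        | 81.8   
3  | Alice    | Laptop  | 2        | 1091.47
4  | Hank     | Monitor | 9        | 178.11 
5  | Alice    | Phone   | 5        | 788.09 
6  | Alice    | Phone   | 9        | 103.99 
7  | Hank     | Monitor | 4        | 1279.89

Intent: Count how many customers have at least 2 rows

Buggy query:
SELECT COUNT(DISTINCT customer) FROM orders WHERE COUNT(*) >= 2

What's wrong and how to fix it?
Bug: WHERE filters individual rows, not groups, so a group-level COUNT is invalid there

Fix: Use a subquery that GROUPs and filters with HAVING, then count its rows

Corrected query:
SELECT COUNT(*) FROM (SELECT customer FROM orders GROUP BY customer HAVING COUNT(*) >= 2)

Result:
COUNT(*)
--------
2       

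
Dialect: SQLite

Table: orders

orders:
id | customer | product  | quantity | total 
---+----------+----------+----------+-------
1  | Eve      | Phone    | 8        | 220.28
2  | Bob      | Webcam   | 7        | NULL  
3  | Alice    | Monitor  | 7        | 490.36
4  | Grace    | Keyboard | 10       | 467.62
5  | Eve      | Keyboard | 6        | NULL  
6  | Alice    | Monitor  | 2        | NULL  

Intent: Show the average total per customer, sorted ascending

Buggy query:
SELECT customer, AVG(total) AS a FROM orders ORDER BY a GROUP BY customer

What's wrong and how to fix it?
Bug: ORDER BY appears before GROUP BY; SQL clause order requires GROUP BY first

Fix: Move ORDER BY to the end, after GROUP BY

Corrected query:
SELECT customer, AVG(total) AS a FROM orders GROUP BY customer ORDER BY a

Result:
customer | a     
---------+-------
Bob      | NULL  
Eve      | 220.28
Grace    | 467.62
Alice    | 490.36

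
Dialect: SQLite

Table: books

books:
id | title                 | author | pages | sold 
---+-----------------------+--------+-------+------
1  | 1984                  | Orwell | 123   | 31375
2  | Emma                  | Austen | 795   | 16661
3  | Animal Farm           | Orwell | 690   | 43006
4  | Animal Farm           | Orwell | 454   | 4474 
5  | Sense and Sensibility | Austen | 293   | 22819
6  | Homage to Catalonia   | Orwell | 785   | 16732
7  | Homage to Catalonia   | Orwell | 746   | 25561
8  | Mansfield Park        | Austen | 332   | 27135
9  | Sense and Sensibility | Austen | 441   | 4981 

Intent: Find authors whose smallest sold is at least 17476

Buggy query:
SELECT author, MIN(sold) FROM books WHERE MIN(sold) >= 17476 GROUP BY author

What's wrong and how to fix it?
Bug: MIN() in WHERE is a misuse of aggregate

Fix: Replace WHERE with HAVING after the GROUP BY

Corrected query:
SELECT author, MIN(sold) FROM books GROUP BY author HAVING MIN(sold) >= 17476

Result:
(no rows)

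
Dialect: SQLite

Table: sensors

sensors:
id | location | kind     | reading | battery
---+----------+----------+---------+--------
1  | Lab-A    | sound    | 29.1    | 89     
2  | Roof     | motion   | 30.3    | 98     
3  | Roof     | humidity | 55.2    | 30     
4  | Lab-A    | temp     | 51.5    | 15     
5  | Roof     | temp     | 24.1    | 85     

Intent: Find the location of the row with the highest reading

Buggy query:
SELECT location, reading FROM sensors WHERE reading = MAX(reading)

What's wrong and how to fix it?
Bug: MAX(reading) is an aggregate and cannot be used directly in WHERE

Fix: Wrap MAX in a scalar subquery so WHERE compares against a single value

Corrected query:
SELECT location, reading FROM sensors WHERE reading = (SELECT MAX(reading) FROM sensors)

Result:
location | reading
---------+--------
Roof     | 55.2   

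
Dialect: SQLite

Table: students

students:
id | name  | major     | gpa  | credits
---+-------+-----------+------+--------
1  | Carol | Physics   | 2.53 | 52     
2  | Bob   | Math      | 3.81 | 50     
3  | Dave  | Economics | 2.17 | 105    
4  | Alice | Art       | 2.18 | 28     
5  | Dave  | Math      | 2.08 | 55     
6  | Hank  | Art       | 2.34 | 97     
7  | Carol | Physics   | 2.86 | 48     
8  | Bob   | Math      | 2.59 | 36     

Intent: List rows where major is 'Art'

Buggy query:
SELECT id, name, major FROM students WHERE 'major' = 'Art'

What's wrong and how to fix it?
Bug: 'major' in single quotes is a string literal, not the column; the comparison is literal-vs-literal and never true

Fix: Remove the quotes around the column name (or use double quotes for an identifier)

Corrected query:
SELECT id, name, major FROM students WHERE major = 'Art'

Result:
id | name  | major
---+-------+------
4  | Alice | Art  
6  | Hank  | Art  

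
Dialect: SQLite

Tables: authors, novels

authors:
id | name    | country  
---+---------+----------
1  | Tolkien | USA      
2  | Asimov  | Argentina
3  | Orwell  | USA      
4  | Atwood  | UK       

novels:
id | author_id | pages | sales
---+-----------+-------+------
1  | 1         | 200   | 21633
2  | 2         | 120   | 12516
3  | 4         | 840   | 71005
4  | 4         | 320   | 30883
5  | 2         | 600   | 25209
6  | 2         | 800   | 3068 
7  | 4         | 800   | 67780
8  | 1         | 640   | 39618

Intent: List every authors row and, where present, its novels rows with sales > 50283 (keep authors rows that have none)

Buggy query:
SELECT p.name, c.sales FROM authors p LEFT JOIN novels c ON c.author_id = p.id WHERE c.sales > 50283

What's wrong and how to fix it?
Bug: A WHERE condition on the right-hand table after LEFT JOIN drops unmatched parents

Fix: Put 'c.sales > 50283' in the JOIN's ON clause instead of WHERE

Corrected query:
SELECT p.name, c.sales FROM authors p LEFT JOIN novels c ON c.author_id = p.id AND c.sales > 50283

Result:
name    | sales
--------+------
Tolkien | NULL 
Asimov  | NULL 
Orwell  | NULL 
Atwood  | 67780
Atwood  | 71005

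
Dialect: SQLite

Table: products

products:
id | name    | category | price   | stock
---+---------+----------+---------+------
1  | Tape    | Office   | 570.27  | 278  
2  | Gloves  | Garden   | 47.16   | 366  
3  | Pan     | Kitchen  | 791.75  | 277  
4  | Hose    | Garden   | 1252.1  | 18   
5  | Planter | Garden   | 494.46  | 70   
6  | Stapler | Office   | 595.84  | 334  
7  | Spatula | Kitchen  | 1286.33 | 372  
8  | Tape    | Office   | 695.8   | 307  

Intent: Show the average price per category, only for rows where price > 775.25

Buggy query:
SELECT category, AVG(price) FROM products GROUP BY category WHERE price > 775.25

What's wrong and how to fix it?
Bug: WHERE cannot follow GROUP BY

Fix: Move the WHERE clause before GROUP BY

Corrected query:
SELECT category, AVG(price) FROM products WHERE price > 775.25 GROUP BY category

Result:
category | AVG(price)
---------+-----------
Garden   | 1252.1    
Kitchen  | 1039.04   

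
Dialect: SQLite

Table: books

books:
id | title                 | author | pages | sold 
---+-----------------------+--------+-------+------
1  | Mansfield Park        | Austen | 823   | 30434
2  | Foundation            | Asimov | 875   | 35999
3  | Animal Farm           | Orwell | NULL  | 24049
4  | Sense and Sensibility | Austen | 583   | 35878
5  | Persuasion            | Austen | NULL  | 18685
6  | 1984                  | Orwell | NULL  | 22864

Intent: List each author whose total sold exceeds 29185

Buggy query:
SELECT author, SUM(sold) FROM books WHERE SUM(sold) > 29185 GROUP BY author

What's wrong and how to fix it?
Bug: Aggregate functions cannot appear in a WHERE clause

Fix: Move the aggregate condition to a HAVING clause

Corrected query:
SELECT author, SUM(sold) FROM books GROUP BY author HAVING SUM(sold) > 29185

Result:
author | SUM(sold)
-------+----------
Asimov | 35999    
Austen | 84997    
Orwell | 46913    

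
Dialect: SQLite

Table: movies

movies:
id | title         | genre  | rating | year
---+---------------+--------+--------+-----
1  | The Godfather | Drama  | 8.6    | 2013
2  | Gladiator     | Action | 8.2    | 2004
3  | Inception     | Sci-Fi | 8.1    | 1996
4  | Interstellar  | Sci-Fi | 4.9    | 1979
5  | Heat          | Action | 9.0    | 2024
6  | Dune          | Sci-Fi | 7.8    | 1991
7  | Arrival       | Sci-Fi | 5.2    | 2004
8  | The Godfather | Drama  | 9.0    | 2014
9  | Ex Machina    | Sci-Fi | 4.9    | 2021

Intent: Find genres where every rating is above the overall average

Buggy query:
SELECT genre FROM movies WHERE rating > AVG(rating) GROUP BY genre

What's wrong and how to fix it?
Bug: AVG() is an aggregate; it can't sit directly in WHERE

Fix: Use a subquery for AVG and a HAVING MIN(...) filter so the condition holds for every row in the group

Corrected query:
SELECT genre FROM movies GROUP BY genre HAVING MIN(rating) > (SELECT AVG(rating) FROM movies)

Result:
genre 
------
Action
Drama 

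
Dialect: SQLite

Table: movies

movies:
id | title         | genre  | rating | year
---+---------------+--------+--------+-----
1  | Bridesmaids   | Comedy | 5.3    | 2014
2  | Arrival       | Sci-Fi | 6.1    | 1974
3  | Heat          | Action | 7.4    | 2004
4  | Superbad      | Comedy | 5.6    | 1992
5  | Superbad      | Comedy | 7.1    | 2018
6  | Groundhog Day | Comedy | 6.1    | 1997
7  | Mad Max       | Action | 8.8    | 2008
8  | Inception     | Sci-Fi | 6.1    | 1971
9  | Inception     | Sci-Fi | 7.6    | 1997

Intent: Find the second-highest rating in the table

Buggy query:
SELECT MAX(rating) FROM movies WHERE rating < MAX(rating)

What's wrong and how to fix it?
Bug: The inner MAX is an aggregate inside WHERE, which is not allowed

Fix: Put the inner MAX in a scalar subquery

Corrected query:
SELECT MAX(rating) FROM movies WHERE rating < (SELECT MAX(rating) FROM movies)

Result:
MAX(rating)
-----------
7.6        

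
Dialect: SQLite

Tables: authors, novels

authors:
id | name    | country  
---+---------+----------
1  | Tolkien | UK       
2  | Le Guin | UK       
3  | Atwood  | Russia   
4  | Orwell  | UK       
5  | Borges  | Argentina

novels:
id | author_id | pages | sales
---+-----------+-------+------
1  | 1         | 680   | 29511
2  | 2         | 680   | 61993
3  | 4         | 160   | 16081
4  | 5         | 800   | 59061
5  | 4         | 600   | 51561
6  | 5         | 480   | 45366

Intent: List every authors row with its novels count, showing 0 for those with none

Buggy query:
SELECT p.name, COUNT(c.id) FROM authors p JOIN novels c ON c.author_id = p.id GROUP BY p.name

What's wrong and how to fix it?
Bug: INNER JOIN drops authors rows that have no matching novels rows

Fix: Switch to LEFT JOIN to retain unmatched parent rows

Corrected query:
SELECT p.name, COUNT(c.id) FROM authors p LEFT JOIN novels c ON c.author_id = p.id GROUP BY p.name

Result:
name    | COUNT(c.id)
--------+------------
Atwood  | 0          
Borges  | 2          
Le Guin | 1          
Orwell  | 2          
Tolkien | 1          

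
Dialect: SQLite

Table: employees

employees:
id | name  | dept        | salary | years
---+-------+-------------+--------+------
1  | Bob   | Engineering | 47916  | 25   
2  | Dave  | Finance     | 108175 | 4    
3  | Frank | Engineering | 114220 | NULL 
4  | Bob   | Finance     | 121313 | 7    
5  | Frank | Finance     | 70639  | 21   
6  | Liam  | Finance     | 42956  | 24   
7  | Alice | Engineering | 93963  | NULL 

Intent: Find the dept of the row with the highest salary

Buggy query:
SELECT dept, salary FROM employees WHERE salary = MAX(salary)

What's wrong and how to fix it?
Bug: WHERE is evaluated per row; an aggregate over the whole table isn't defined there

Fix: Use a subquery: WHERE salary = (SELECT MAX(salary) FROM employees)

Corrected query:
SELECT dept, salary FROM employees WHERE salary = (SELECT MAX(salary) FROM employees)

Result:
dept    | salary
--------+-------
Finance | 121313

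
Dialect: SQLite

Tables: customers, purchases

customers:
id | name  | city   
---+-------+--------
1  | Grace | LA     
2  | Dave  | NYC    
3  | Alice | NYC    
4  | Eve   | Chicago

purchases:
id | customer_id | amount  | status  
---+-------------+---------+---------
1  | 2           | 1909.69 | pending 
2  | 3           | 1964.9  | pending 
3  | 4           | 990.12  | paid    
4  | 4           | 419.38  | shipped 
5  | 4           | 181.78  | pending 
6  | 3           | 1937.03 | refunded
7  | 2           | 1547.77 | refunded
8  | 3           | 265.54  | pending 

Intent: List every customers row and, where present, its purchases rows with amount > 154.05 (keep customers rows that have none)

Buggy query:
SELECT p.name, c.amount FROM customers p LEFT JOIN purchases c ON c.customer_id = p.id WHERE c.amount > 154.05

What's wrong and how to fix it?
Bug: A WHERE condition on the right-hand table after LEFT JOIN drops unmatched parents

Fix: Put 'c.amount > 154.05' in the JOIN's ON clause instead of WHERE

Corrected query:
SELECT p.name, c.amount FROM customers p LEFT JOIN purchases c ON c.customer_id = p.id AND c.amount > 154.05

Result:
name  | amount 
------+--------
Grace | NULL   
Dave  | 1547.77
Dave  | 1909.69
Alice | 265.54 
Alice | 1937.03
Alice | 1964.9 
Eve   | 181.78 
Eve   | 419.38 
Eve   | 990.12 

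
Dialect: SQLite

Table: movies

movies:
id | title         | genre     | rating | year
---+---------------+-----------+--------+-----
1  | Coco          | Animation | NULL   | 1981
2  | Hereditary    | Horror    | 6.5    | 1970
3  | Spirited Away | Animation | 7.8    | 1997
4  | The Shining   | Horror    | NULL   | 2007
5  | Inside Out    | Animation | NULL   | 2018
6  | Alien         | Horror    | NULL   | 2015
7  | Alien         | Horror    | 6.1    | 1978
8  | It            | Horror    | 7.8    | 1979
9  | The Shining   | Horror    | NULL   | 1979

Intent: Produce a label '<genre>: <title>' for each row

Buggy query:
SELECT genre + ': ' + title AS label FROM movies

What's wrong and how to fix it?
Bug: SQLite uses || for string concatenation; + coerces text to numbers (yielding 0)

Fix: Use the || operator for string concatenation

Corrected query:
SELECT genre || ': ' || title AS label FROM movies

Result:
label                   
------------------------
Animation: Coco         
Horror: Hereditary      
Animation: Spirited Away
Horror: The Shining     
Animation: Inside Out   
Horror: Alien           
Horror: Alien           
Horror: It              
Horror: The Shining     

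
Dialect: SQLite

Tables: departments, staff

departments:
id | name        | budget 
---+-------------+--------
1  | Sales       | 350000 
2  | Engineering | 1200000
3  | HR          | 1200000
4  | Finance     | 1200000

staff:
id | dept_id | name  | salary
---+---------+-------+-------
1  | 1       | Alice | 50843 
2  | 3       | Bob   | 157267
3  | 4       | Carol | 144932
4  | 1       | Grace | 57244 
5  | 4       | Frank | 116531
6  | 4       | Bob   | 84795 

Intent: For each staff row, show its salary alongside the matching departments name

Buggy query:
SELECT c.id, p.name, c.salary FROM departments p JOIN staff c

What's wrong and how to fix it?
Bug: Missing join condition: each staff row is matched to all departments rows instead of just its own

Fix: Specify the join condition linking the foreign key to the parent id

Corrected query:
SELECT c.id, p.name, c.salary FROM departments p JOIN staff c ON c.dept_id = p.id

Result:
id | name    | salary
---+---------+-------
1  | Sales   | 50843 
2  | HR      | 157267
3  | Finance | 144932
4  | Sales   | 57244 
5  | Finance | 116531
6  | Finance | 84795 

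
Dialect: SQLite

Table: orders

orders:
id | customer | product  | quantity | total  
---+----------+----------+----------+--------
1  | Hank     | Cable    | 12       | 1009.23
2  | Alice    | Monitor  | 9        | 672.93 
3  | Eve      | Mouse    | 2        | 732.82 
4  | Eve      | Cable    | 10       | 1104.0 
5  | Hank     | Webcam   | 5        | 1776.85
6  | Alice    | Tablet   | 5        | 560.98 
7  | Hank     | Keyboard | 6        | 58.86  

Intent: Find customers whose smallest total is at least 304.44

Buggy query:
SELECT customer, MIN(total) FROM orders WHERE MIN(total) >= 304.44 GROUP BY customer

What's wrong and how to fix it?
Bug: MIN() in WHERE is a misuse of aggregate

Fix: Use HAVING for the per-group MIN condition

Corrected query:
SELECT customer, MIN(total) FROM orders GROUP BY customer HAVING MIN(total) >= 304.44

Result:
customer | MIN(total)
---------+-----------
Alice    | 560.98    
Eve      | 732.82    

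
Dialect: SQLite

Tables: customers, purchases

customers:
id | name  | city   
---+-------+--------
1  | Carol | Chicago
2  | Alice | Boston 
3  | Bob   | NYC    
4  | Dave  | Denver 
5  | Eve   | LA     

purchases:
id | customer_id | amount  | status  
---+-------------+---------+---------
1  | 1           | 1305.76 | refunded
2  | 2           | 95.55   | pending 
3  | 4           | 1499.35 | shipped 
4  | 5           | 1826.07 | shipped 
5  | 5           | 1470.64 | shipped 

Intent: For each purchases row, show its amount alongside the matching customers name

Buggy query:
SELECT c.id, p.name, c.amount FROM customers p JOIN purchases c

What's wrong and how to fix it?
Bug: Missing join condition: each purchases row is matched to all customers rows instead of just its own

Fix: Add ON c.customer_id = p.id to the JOIN

Corrected query:
SELECT c.id, p.name, c.amount FROM customers p JOIN purchases c ON c.customer_id = p.id

Result:
id | name  | amount 
---+-------+--------
1  | Carol | 1305.76
2  | Alice | 95.55  
3  | Dave  | 1499.35
4  | Eve   | 1826.07
5  | Eve   | 1470.64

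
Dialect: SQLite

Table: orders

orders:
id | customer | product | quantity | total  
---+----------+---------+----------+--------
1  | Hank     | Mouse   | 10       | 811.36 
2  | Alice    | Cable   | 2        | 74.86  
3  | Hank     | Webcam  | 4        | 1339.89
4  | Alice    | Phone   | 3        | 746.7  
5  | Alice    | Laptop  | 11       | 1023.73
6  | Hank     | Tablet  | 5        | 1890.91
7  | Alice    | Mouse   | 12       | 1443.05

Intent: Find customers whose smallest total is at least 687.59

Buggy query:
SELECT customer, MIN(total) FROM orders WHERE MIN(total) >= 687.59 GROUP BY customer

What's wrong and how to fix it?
Bug: Aggregates like MIN are computed per group after WHERE runs

Fix: Replace WHERE with HAVING after the GROUP BY

Corrected query:
SELECT customer, MIN(total) FROM orders GROUP BY customer HAVING MIN(total) >= 687.59

Result:
customer | MIN(total)
---------+-----------
Hank     | 811.36    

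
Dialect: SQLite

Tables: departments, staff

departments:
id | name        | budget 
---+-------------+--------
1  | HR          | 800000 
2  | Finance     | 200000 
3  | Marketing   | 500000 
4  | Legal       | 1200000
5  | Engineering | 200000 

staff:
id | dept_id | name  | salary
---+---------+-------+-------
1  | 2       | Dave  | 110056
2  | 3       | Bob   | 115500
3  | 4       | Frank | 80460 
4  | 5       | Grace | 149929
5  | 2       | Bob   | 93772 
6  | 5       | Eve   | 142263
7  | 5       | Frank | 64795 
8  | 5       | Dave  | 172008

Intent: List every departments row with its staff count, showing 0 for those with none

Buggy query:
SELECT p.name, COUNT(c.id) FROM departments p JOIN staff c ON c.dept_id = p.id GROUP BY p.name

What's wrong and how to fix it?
Bug: INNER JOIN drops departments rows that have no matching staff rows

Fix: Switch to LEFT JOIN to retain unmatched parent rows

Corrected query:
SELECT p.name, COUNT(c.id) FROM departments p LEFT JOIN staff c ON c.dept_id = p.id GROUP BY p.name

Result:
name        | COUNT(c.id)
------------+------------
Engineering | 4          
Finance     | 2          
HR          | 0          
Legal       | 1          
Marketing   | 1          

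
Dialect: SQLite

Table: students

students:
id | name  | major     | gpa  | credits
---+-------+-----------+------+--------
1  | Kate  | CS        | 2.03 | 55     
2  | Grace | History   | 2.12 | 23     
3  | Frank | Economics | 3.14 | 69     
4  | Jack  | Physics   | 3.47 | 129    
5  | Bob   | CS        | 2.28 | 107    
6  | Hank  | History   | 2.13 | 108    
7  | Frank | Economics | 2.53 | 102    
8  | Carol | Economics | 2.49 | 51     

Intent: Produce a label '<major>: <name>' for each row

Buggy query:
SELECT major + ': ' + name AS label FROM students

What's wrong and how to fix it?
Bug: SQLite uses || for string concatenation; + coerces text to numbers (yielding 0)

Fix: Use the || operator for string concatenation

Corrected query:
SELECT major || ': ' || name AS label FROM students

Result:
label           
----------------
CS: Kate        
History: Grace  
Economics: Frank
Physics: Jack   
CS: Bob         
History: Hank   
Economics: Frank
Economics: Carol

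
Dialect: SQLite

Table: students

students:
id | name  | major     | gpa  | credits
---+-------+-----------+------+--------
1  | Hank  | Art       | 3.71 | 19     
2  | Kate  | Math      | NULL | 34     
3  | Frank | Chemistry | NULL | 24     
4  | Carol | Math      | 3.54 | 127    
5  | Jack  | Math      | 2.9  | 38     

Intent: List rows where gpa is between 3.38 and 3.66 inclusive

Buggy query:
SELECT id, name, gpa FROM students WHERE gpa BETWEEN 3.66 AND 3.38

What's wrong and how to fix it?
Bug: The bounds are reversed; BETWEEN a AND b requires a <= b to match anything

Fix: Swap the bounds so the smaller value comes first

Corrected query:
SELECT id, name, gpa FROM students WHERE gpa BETWEEN 3.38 AND 3.66

Result:
id | name  | gpa 
---+-------+-----
4  | Carol | 3.54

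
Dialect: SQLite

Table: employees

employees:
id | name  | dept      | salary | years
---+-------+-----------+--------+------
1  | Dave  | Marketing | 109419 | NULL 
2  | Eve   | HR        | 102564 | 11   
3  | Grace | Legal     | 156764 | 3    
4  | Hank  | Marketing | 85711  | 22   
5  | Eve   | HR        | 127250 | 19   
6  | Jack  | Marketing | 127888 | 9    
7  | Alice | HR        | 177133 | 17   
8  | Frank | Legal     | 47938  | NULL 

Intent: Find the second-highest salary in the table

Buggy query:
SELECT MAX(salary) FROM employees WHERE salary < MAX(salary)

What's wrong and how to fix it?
Bug: The inner MAX is an aggregate inside WHERE, which is not allowed

Fix: Put the inner MAX in a scalar subquery

Corrected query:
SELECT MAX(salary) FROM employees WHERE salary < (SELECT MAX(salary) FROM employees)

Result:
MAX(salary)
-----------
156764     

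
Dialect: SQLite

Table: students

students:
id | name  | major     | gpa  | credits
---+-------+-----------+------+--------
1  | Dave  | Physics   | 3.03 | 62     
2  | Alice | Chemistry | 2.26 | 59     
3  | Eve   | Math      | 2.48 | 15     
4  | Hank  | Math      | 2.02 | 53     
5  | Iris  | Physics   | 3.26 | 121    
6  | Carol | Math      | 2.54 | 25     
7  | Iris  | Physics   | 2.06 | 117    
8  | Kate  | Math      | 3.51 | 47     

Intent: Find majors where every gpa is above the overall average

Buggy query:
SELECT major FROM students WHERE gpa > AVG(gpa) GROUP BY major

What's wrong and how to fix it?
Bug: WHERE evaluates per row before aggregation, so AVG() is unavailable

Fix: Compute the overall average in a scalar subquery and compare each group's MIN against it in HAVING

Corrected query:
SELECT major FROM students GROUP BY major HAVING MIN(gpa) > (SELECT AVG(gpa) FROM students)

Result:
(no rows)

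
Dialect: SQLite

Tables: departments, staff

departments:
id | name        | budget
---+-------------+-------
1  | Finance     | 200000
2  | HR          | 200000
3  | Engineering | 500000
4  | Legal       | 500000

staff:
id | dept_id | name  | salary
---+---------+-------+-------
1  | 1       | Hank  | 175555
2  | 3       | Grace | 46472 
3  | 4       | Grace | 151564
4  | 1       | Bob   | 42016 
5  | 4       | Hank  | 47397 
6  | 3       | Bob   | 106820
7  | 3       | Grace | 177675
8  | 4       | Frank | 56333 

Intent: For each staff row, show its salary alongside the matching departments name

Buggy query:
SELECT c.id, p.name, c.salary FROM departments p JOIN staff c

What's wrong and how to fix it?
Bug: Missing join condition: each staff row is matched to all departments rows instead of just its own

Fix: Specify the join condition linking the foreign key to the parent id

Corrected query:
SELECT c.id, p.name, c.salary FROM departments p JOIN staff c ON c.dept_id = p.id

Result:
id | name        | salary
---+-------------+-------
1  | Finance     | 175555
2  | Engineering | 46472 
3  | Legal       | 151564
4  | Finance     | 42016 
5  | Legal       | 47397 
6  | Engineering | 106820
7  | Engineering | 177675
8  | Legal       | 56333 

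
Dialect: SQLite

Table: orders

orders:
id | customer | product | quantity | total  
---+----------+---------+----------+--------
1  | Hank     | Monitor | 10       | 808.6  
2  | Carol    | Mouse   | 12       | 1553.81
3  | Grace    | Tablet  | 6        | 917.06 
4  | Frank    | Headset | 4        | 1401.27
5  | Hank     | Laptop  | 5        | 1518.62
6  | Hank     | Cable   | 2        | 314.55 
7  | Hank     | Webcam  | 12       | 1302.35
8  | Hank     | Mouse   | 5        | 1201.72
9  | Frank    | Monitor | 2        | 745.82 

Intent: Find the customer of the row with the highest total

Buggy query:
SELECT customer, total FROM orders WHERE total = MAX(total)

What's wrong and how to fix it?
Bug: WHERE is evaluated per row; an aggregate over the whole table isn't defined there

Fix: Use a subquery: WHERE total = (SELECT MAX(total) FROM orders)

Corrected query:
SELECT customer, total FROM orders WHERE total = (SELECT MAX(total) FROM orders)

Result:
customer | total  
---------+--------
Carol    | 1553.81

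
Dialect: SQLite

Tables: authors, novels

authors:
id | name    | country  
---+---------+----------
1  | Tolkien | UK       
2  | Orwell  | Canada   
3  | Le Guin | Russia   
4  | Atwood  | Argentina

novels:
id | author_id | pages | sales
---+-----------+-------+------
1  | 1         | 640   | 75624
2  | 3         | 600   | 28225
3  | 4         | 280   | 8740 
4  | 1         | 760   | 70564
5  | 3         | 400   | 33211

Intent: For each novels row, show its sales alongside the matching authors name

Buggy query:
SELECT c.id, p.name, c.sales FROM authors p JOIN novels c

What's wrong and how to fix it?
Bug: JOIN with no ON clause produces a cartesian product; every novels row pairs with every authors row

Fix: Add ON c.author_id = p.id to the JOIN

Corrected query:
SELECT c.id, p.name, c.sales FROM authors p JOIN novels c ON c.author_id = p.id

Result:
id | name    | sales
---+---------+------
1  | Tolkien | 75624
2  | Le Guin | 28225
3  | Atwood  | 8740 
4  | Tolkien | 70564
5  | Le Guin | 33211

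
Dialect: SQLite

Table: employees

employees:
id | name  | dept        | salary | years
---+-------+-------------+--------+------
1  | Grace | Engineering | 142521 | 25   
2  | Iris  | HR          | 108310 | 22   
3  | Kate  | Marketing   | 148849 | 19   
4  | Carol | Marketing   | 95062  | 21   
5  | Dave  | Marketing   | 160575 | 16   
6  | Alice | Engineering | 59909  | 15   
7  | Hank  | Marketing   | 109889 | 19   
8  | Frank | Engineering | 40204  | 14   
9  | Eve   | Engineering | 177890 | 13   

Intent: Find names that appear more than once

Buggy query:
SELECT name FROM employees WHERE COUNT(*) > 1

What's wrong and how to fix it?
Bug: WHERE can't reference COUNT(*); aggregates are computed after WHERE

Fix: GROUP BY name, then filter groups with HAVING COUNT(*) > 1

Corrected query:
SELECT name FROM employees GROUP BY name HAVING COUNT(*) > 1

Result:
(no rows)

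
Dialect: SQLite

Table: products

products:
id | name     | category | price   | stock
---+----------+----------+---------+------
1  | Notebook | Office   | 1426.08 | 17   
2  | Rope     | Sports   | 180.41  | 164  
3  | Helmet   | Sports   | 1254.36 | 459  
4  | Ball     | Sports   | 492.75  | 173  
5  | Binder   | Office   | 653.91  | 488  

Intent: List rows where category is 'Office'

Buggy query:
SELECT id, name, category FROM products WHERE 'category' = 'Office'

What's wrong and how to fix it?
Bug: 'category' in single quotes is a string literal, not the column; the comparison is literal-vs-literal and never true

Fix: Remove the quotes around the column name (or use double quotes for an identifier)

Corrected query:
SELECT id, name, category FROM products WHERE category = 'Office'

Result:
id | name     | category
---+----------+---------
1  | Notebook | Office  
5  | Binder   | Office  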